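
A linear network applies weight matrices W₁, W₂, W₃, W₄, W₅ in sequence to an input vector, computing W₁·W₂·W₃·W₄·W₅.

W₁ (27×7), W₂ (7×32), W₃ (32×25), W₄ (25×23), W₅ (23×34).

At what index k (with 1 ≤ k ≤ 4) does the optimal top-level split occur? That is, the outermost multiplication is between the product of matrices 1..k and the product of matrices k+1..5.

1

Adjacent pairs: W₁W₂ = 27·7·32 = 6048; W₂W₃ = 7·32·25 = 5600; W₃W₄ = 32·25·23 = 18400; W₄W₅ = 25·23·34 = 19550.
Length 3: W₁..W₃: k=1: 0+5600+27·7·25=10325; k=2: 6048+0+27·32·25=27648 → min 10325 | W₂..W₄: k=2: 0+18400+7·32·23=23552; k=3: 5600+0+7·25·23=9625 → min 9625 | W₃..W₅: k=3: 0+19550+32·25·34=46750; k=4: 18400+0+32·23·34=43424 → min 43424.
Length 4: W₁..W₄: k=1: 0+9625+27·7·23=13972; k=2: 6048+18400+27·32·23=44320; k=3: 10325+0+27·25·23=25850 → min 13972 | W₂..W₅: k=2: 0+43424+7·32·34=51040; k=3: 5600+19550+7·25·34=31100; k=4: 9625+0+7·23·34=15099 → min 15099.
Top-level splits: k=1: (W₁..W₁)·(W₂..W₅) → 0+15099+27·7·34 = 21525; k=2: (W₁..W₂)·(W₃..W₅) → 6048+43424+27·32·34 = 78848; k=3: (W₁..W₃)·(W₄..W₅) → 10325+19550+27·25·34 = 52825; k=4: (W₁..W₄)·(W₅..W₅) → 13972+0+27·23·34 = 35086.
Best split is after W₁, i.e. k = 1.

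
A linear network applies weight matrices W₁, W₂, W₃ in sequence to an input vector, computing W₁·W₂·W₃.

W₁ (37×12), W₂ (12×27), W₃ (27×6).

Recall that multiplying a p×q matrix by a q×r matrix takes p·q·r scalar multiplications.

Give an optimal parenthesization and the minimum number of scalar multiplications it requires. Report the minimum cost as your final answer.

(W₁·(W₂·W₃)): cost 4608.
((W₁·W₂)·W₃): cost 17982.
Optimal: (W₁·(W₂·W₃)) with cost 4608.

4608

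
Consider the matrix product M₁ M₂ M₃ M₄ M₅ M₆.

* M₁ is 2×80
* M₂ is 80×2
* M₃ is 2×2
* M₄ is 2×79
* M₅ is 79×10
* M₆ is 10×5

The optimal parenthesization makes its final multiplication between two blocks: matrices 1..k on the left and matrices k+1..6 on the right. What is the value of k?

Adjacent pairs: M₁M₂ = 2·80·2 = 320; M₂M₃ = 80·2·2 = 320; M₃M₄ = 2·2·79 = 316; M₄M₅ = 2·79·10 = 1580; M₅M₆ = 79·10·5 = 3950.
Length 3: M₁..M₃: k=1: 0+320+2·80·2=640; k=2: 320+0+2·2·2=328 → min 328 | M₂..M₄: k=2: 0+316+80·2·79=12956; k=3: 320+0+80·2·79=12960 → min 12956 | M₃..M₅: k=3: 0+1580+2·2·10=1620; k=4: 316+0+2·79·10=1896 → min 1620 | M₄..M₆: k=4: 0+3950+2·79·5=4740; k=5: 1580+0+2·10·5=1680 → min 1680.
Length 4: M₁..M₄: k=1: 0+12956+2·80·79=25596; k=2: 320+316+2·2·79=952; k=3: 328+0+2·2·79=644 → min 644 | M₂..M₅: k=2: 0+1620+80·2·10=3220; k=3: 320+1580+80·2·10=3500; k=4: 12956+0+80·79·10=76156 → min 3220 | M₃..M₆: k=3: 0+1680+2·2·5=1700; k=4: 316+3950+2·79·5=5056; k=5: 1620+0+2·10·5=1720 → min 1700.
Length 5: M₁..M₅: k=1: 0+3220+2·80·10=4820; k=2: 320+1620+2·2·10=1980; k=3: 328+1580+2·2·10=1948; k=4: 644+0+2·79·10=2224 → min 1948 | M₂..M₆: k=2: 0+1700+80·2·5=2500; k=3: 320+1680+80·2·5=2800; k=4: 12956+3950+80·79·5=48506; k=5: 3220+0+80·10·5=7220 → min 2500.
Top-level splits: k=1: (M₁..M₁)·(M₂..M₆) → 0+2500+2·80·5 = 3300; k=2: (M₁..M₂)·(M₃..M₆) → 320+1700+2·2·5 = 2040; k=3: (M₁..M₃)·(M₄..M₆) → 328+1680+2·2·5 = 2028; k=4: (M₁..M₄)·(M₅..M₆) → 644+3950+2·79·5 = 5384; k=5: (M₁..M₅)·(M₆..M₆) → 1948+0+2·10·5 = 2048.
Best split is after M₃, i.e. k = 3.

3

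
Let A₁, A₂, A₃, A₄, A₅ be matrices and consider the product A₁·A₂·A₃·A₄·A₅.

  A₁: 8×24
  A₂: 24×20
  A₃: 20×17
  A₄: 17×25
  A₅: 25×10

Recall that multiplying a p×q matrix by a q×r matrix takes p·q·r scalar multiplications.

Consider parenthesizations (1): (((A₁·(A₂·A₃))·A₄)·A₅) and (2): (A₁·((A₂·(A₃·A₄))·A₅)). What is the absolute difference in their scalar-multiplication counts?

Order (1) = (((A₁·(A₂·A₃))·A₄)·A₅): (A₂·A₃): 24×20 by 20×17 → 24×17, cost 24·20·17 = 8160; (A₁·(A₂·A₃)): 8×24 by 24×17 → 8×17, cost 8·24·17 = 3264; cumulative 11424; ((A₁·(A₂·A₃))·A₄): 8×17 by 17×25 → 8×25, cost 8·17·25 = 3400; cumulative 14824; (((A₁·(A₂·A₃))·A₄)·A₅): 8×25 by 25×10 → 8×10, cost 8·25·10 = 2000; cumulative 16824. Total 16824.
Order (2) = (A₁·((A₂·(A₃·A₄))·A₅)): (A₃·A₄): 20×17 by 17×25 → 20×25, cost 20·17·25 = 8500; (A₂·(A₃·A₄)): 24×20 by 20×25 → 24×25, cost 24·20·25 = 12000; cumulative 20500; ((A₂·(A₃·A₄))·A₅): 24×25 by 25×10 → 24×10, cost 24·25·10 = 6000; cumulative 26500; (A₁·((A₂·(A₃·A₄))·A₅)): 8×24 by 24×10 → 8×10, cost 8·24·10 = 1920; cumulative 28420. Total 28420.
Difference: |16824 − 28420| = 11596.

11596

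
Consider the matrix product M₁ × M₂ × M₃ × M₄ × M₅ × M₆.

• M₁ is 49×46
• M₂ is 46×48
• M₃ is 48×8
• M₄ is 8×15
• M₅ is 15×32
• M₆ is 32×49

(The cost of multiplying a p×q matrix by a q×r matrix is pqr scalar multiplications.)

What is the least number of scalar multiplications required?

71288

Adjacent pairs: M₁M₂ = 49·46·48 = 108192; M₂M₃ = 46·48·8 = 17664; M₃M₄ = 48·8·15 = 5760; M₄M₅ = 8·15·32 = 3840; M₅M₆ = 15·32·49 = 23520.
Length 3: M₁..M₃: k=1: 0+17664+49·46·8=35696; k=2: 108192+0+49·48·8=127008 → min 35696 | M₂..M₄: k=2: 0+5760+46·48·15=38880; k=3: 17664+0+46·8·15=23184 → min 23184 | M₃..M₅: k=3: 0+3840+48·8·32=16128; k=4: 5760+0+48·15·32=28800 → min 16128 | M₄..M₆: k=4: 0+23520+8·15·49=29400; k=5: 3840+0+8·32·49=16384 → min 16384.
Length 4: M₁..M₄: k=1: 0+23184+49·46·15=56994; k=2: 108192+5760+49·48·15=149232; k=3: 35696+0+49·8·15=41576 → min 41576 | M₂..M₅: k=2: 0+16128+46·48·32=86784; k=3: 17664+3840+46·8·32=33280; k=4: 23184+0+46·15·32=45264 → min 33280 | M₃..M₆: k=3: 0+16384+48·8·49=35200; k=4: 5760+23520+48·15·49=64560; k=5: 16128+0+48·32·49=91392 → min 35200.
Length 5: M₁..M₅: k=1: 0+33280+49·46·32=105408; k=2: 108192+16128+49·48·32=199584; k=3: 35696+3840+49·8·32=52080; k=4: 41576+0+49·15·32=65096 → min 52080 | M₂..M₆: k=2: 0+35200+46·48·49=143392; k=3: 17664+16384+46·8·49=52080; k=4: 23184+23520+46·15·49=80514; k=5: 33280+0+46·32·49=105408 → min 52080.
Length 6: M₁..M₆: k=1: 0+52080+49·46·49=162526; k=2: 108192+35200+49·48·49=258640; k=3: 35696+16384+49·8·49=71288; k=4: 41576+23520+49·15·49=101111; k=5: 52080+0+49·32·49=128912 → min 71288.
Optimal order: ((M₁ × (M₂ × M₃)) × ((M₄ × M₅) × M₆)) with cost 71288.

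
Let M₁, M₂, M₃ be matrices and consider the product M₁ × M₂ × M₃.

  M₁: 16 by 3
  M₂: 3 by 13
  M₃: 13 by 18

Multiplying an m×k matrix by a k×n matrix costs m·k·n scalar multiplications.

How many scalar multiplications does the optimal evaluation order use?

Order (M₁ × (M₂ × M₃)): (M₂ × M₃): 3×13 by 13×18 → 3×18, cost 3·13·18 = 702; (M₁ × (M₂ × M₃)): 16×3 by 3×18 → 16×18, cost 16·3·18 = 864; cumulative 1566. Total 1566.
Order ((M₁ × M₂) × M₃): (M₁ × M₂): 16×3 by 3×13 → 16×13, cost 16·3·13 = 624; ((M₁ × M₂) × M₃): 16×13 by 13×18 → 16×18, cost 16·13·18 = 3744; cumulative 4368. Total 4368.
Minimum: 1566.

1566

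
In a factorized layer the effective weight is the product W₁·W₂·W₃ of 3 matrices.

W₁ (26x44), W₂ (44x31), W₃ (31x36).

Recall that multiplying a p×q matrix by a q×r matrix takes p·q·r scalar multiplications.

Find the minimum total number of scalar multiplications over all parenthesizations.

Order (W₁·(W₂·W₃)): (W₂·W₃): 44×31 by 31×36 → 44×36, cost 44·31·36 = 49104; (W₁·(W₂·W₃)): 26×44 by 44×36 → 26×36, cost 26·44·36 = 41184; cumulative 90288. Total 90288.
Order ((W₁·W₂)·W₃): (W₁·W₂): 26×44 by 44×31 → 26×31, cost 26·44·31 = 35464; ((W₁·W₂)·W₃): 26×31 by 31×36 → 26×36, cost 26·31·36 = 29016; cumulative 64480. Total 64480.
Minimum: 64480.

64480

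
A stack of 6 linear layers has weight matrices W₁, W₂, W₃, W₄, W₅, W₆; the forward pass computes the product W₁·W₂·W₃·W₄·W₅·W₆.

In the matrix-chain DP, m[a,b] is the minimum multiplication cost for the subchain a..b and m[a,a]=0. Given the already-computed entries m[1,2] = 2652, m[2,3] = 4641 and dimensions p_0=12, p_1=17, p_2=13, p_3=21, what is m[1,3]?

m[1,3] = min over k∈[1,2] of m[1,k]+m[k+1,3]+p_{0}·p_k·p_{3}.
k=1: 0 + 4641 + 12·17·21 = 8925; k=2: 2652 + 0 + 12·13·21 = 5928.
Minimum: 5928 at k=2.

5928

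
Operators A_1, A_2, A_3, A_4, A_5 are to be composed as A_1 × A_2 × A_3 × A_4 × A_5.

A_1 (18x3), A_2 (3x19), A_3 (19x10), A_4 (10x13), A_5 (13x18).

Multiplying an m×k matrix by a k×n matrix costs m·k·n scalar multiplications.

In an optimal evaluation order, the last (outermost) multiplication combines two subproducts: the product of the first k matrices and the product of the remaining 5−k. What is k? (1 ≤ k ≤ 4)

1

Adjacent pairs: A_1A_2 = 18·3·19 = 1026; A_2A_3 = 3·19·10 = 570; A_3A_4 = 19·10·13 = 2470; A_4A_5 = 10·13·18 = 2340.
Length 3: A_1..A_3: k=1: 0+570+18·3·10=1110; k=2: 1026+0+18·19·10=4446 → min 1110 | A_2..A_4: k=2: 0+2470+3·19·13=3211; k=3: 570+0+3·10·13=960 → min 960 | A_3..A_5: k=3: 0+2340+19·10·18=5760; k=4: 2470+0+19·13·18=6916 → min 5760.
Length 4: A_1..A_4: k=1: 0+960+18·3·13=1662; k=2: 1026+2470+18·19·13=7942; k=3: 1110+0+18·10·13=3450 → min 1662 | A_2..A_5: k=2: 0+5760+3·19·18=6786; k=3: 570+2340+3·10·18=3450; k=4: 960+0+3·13·18=1662 → min 1662.
Top-level splits: k=1: (A_1..A_1)·(A_2..A_5) → 0+1662+18·3·18 = 2634; k=2: (A_1..A_2)·(A_3..A_5) → 1026+5760+18·19·18 = 12942; k=3: (A_1..A_3)·(A_4..A_5) → 1110+2340+18·10·18 = 6690; k=4: (A_1..A_4)·(A_5..A_5) → 1662+0+18·13·18 = 5874.
Best split is after A_1, i.e. k = 1.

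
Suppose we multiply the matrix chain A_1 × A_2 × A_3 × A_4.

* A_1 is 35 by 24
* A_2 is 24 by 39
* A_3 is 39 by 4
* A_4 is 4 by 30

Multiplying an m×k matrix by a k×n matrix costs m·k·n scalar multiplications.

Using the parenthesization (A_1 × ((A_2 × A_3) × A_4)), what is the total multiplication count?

31824

(A_2 × A_3): 24×39 by 39×4 → 24×4, cost 24·39·4 = 3744
((A_2 × A_3) × A_4): 24×4 by 4×30 → 24×30, cost 24·4·30 = 2880; cumulative 6624
(A_1 × ((A_2 × A_3) × A_4)): 35×24 by 24×30 → 35×30, cost 35·24·30 = 25200; cumulative 31824
Total: 31824 scalar multiplications.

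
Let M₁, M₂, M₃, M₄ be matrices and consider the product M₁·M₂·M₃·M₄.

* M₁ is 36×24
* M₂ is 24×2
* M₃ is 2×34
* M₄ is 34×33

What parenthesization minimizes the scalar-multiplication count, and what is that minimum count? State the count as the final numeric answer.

6348

Adjacent pairs: M₁M₂ = 36·24·2 = 1728; M₂M₃ = 24·2·34 = 1632; M₃M₄ = 2·34·33 = 2244.
Length 3: M₁..M₃: k=1: 0+1632+36·24·34=31008; k=2: 1728+0+36·2·34=4176 → min 4176 | M₂..M₄: k=2: 0+2244+24·2·33=3828; k=3: 1632+0+24·34·33=28560 → min 3828.
Length 4: M₁..M₄: k=1: 0+3828+36·24·33=32340; k=2: 1728+2244+36·2·33=6348; k=3: 4176+0+36·34·33=44568 → min 6348.
Optimal parenthesization: ((M₁·M₂)·(M₃·M₄)) with cost 6348.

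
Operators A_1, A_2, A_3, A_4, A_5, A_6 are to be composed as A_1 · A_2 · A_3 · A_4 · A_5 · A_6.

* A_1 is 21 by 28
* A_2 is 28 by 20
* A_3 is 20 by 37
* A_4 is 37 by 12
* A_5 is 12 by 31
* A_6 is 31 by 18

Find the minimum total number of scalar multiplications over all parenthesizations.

33888

Adjacent pairs: A_1A_2 = 21·28·20 = 11760; A_2A_3 = 28·20·37 = 20720; A_3A_4 = 20·37·12 = 8880; A_4A_5 = 37·12·31 = 13764; A_5A_6 = 12·31·18 = 6696.
Length 3: A_1..A_3: k=1: 0+20720+21·28·37=42476; k=2: 11760+0+21·20·37=27300 → min 27300 | A_2..A_4: k=2: 0+8880+28·20·12=15600; k=3: 20720+0+28·37·12=33152 → min 15600 | A_3..A_5: k=3: 0+13764+20·37·31=36704; k=4: 8880+0+20·12·31=16320 → min 16320 | A_4..A_6: k=4: 0+6696+37·12·18=14688; k=5: 13764+0+37·31·18=34410 → min 14688.
Length 4: A_1..A_4: k=1: 0+15600+21·28·12=22656; k=2: 11760+8880+21·20·12=25680; k=3: 27300+0+21·37·12=36624 → min 22656 | A_2..A_5: k=2: 0+16320+28·20·31=33680; k=3: 20720+13764+28·37·31=66600; k=4: 15600+0+28·12·31=26016 → min 26016 | A_3..A_6: k=3: 0+14688+20·37·18=28008; k=4: 8880+6696+20·12·18=19896; k=5: 16320+0+20·31·18=27480 → min 19896.
Length 5: A_1..A_5: k=1: 0+26016+21·28·31=44244; k=2: 11760+16320+21·20·31=41100; k=3: 27300+13764+21·37·31=65151; k=4: 22656+0+21·12·31=30468 → min 30468 | A_2..A_6: k=2: 0+19896+28·20·18=29976; k=3: 20720+14688+28·37·18=54056; k=4: 15600+6696+28·12·18=28344; k=5: 26016+0+28·31·18=41640 → min 28344.
Length 6: A_1..A_6: k=1: 0+28344+21·28·18=38928; k=2: 11760+19896+21·20·18=39216; k=3: 27300+14688+21·37·18=55974; k=4: 22656+6696+21·12·18=33888; k=5: 30468+0+21·31·18=42186 → min 33888.
Optimal order: ((A_1 · (A_2 · (A_3 · A_4))) · (A_5 · A_6)) with cost 33888.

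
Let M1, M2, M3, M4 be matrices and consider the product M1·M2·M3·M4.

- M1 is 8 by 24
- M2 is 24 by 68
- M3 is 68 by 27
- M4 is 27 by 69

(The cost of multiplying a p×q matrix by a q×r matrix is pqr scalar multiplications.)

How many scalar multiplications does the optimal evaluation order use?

42648

Adjacent pairs: M1M2 = 8·24·68 = 13056; M2M3 = 24·68·27 = 44064; M3M4 = 68·27·69 = 126684.
Length 3: M1..M3: k=1: 0+44064+8·24·27=49248; k=2: 13056+0+8·68·27=27744 → min 27744 | M2..M4: k=2: 0+126684+24·68·69=239292; k=3: 44064+0+24·27·69=88776 → min 88776.
Length 4: M1..M4: k=1: 0+88776+8·24·69=102024; k=2: 13056+126684+8·68·69=177276; k=3: 27744+0+8·27·69=42648 → min 42648.
Optimal order: (((M1·M2)·M3)·M4) with cost 42648.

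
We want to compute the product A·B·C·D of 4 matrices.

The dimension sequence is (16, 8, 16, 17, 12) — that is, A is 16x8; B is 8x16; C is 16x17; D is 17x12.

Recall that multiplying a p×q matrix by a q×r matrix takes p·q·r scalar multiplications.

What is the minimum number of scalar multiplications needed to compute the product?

5344

Adjacent pairs: AB = 16·8·16 = 2048; BC = 8·16·17 = 2176; CD = 16·17·12 = 3264.
Length 3: A..C: k=1: 0+2176+16·8·17=4352; k=2: 2048+0+16·16·17=6400 → min 4352 | B..D: k=2: 0+3264+8·16·12=4800; k=3: 2176+0+8·17·12=3808 → min 3808.
Length 4: A..D: k=1: 0+3808+16·8·12=5344; k=2: 2048+3264+16·16·12=8384; k=3: 4352+0+16·17·12=7616 → min 5344.
Optimal order: (A·((B·C)·D)) with cost 5344.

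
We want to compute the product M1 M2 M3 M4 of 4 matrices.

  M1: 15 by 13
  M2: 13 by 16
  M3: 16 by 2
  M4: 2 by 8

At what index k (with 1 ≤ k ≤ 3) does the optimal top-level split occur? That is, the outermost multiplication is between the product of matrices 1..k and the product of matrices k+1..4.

3

Adjacent pairs: M1M2 = 15·13·16 = 3120; M2M3 = 13·16·2 = 416; M3M4 = 16·2·8 = 256.
Length 3: M1..M3: k=1: 0+416+15·13·2=806; k=2: 3120+0+15·16·2=3600 → min 806 | M2..M4: k=2: 0+256+13·16·8=1920; k=3: 416+0+13·2·8=624 → min 624.
Top-level splits: k=1: (M1..M1)·(M2..M4) → 0+624+15·13·8 = 2184; k=2: (M1..M2)·(M3..M4) → 3120+256+15·16·8 = 5296; k=3: (M1..M3)·(M4..M4) → 806+0+15·2·8 = 1046.
Best split is after M3, i.e. k = 3.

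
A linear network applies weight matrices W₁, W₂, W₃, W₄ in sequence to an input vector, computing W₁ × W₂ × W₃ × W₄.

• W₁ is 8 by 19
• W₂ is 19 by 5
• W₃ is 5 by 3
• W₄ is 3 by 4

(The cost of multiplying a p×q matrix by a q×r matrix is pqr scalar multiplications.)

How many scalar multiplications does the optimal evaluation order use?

837

Adjacent pairs: W₁W₂ = 8·19·5 = 760; W₂W₃ = 19·5·3 = 285; W₃W₄ = 5·3·4 = 60.
Length 3: W₁..W₃: k=1: 0+285+8·19·3=741; k=2: 760+0+8·5·3=880 → min 741 | W₂..W₄: k=2: 0+60+19·5·4=440; k=3: 285+0+19·3·4=513 → min 440.
Length 4: W₁..W₄: k=1: 0+440+8·19·4=1048; k=2: 760+60+8·5·4=980; k=3: 741+0+8·3·4=837 → min 837.
Optimal order: ((W₁ × (W₂ × W₃)) × W₄) with cost 837.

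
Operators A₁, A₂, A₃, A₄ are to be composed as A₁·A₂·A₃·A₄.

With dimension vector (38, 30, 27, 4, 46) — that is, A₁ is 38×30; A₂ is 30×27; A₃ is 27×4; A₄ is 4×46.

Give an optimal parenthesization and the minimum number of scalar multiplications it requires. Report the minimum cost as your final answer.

14792

Adjacent pairs: A₁A₂ = 38·30·27 = 30780; A₂A₃ = 30·27·4 = 3240; A₃A₄ = 27·4·46 = 4968.
Length 3: A₁..A₃: k=1: 0+3240+38·30·4=7800; k=2: 30780+0+38·27·4=34884 → min 7800 | A₂..A₄: k=2: 0+4968+30·27·46=42228; k=3: 3240+0+30·4·46=8760 → min 8760.
Length 4: A₁..A₄: k=1: 0+8760+38·30·46=61200; k=2: 30780+4968+38·27·46=82944; k=3: 7800+0+38·4·46=14792 → min 14792.
Optimal parenthesization: ((A₁·(A₂·A₃))·A₄) with cost 14792.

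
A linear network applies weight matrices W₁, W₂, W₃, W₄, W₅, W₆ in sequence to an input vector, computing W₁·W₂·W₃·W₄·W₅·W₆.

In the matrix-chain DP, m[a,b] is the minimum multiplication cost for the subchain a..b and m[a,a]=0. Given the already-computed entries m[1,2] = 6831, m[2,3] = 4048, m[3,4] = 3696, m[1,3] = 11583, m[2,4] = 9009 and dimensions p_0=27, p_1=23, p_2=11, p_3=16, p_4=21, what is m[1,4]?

m[1,4] = min over k∈[1,3] of m[1,k]+m[k+1,4]+p_{0}·p_k·p_{4}.
k=1: 0 + 9009 + 27·23·21 = 22050; k=2: 6831 + 3696 + 27·11·21 = 16764; k=3: 11583 + 0 + 27·16·21 = 20655.
Minimum: 16764 at k=2.

16764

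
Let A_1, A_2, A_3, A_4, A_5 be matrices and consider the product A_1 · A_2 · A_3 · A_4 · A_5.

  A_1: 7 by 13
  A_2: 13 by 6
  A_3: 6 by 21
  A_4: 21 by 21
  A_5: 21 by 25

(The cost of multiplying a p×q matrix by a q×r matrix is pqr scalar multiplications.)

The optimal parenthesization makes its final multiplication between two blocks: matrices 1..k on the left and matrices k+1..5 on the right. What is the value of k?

Adjacent pairs: A_1A_2 = 7·13·6 = 546; A_2A_3 = 13·6·21 = 1638; A_3A_4 = 6·21·21 = 2646; A_4A_5 = 21·21·25 = 11025.
Length 3: A_1..A_3: k=1: 0+1638+7·13·21=3549; k=2: 546+0+7·6·21=1428 → min 1428 | A_2..A_4: k=2: 0+2646+13·6·21=4284; k=3: 1638+0+13·21·21=7371 → min 4284 | A_3..A_5: k=3: 0+11025+6·21·25=14175; k=4: 2646+0+6·21·25=5796 → min 5796.
Length 4: A_1..A_4: k=1: 0+4284+7·13·21=6195; k=2: 546+2646+7·6·21=4074; k=3: 1428+0+7·21·21=4515 → min 4074 | A_2..A_5: k=2: 0+5796+13·6·25=7746; k=3: 1638+11025+13·21·25=19488; k=4: 4284+0+13·21·25=11109 → min 7746.
Top-level splits: k=1: (A_1..A_1)·(A_2..A_5) → 0+7746+7·13·25 = 10021; k=2: (A_1..A_2)·(A_3..A_5) → 546+5796+7·6·25 = 7392; k=3: (A_1..A_3)·(A_4..A_5) → 1428+11025+7·21·25 = 16128; k=4: (A_1..A_4)·(A_5..A_5) → 4074+0+7·21·25 = 7749.
Best split is after A_2, i.e. k = 2.

2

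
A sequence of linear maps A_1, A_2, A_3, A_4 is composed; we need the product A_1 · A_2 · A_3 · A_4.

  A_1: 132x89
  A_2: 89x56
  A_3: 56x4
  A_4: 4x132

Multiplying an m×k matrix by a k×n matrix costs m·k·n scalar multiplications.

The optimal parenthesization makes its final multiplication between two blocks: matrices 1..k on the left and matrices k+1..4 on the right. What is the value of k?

Adjacent pairs: A_1A_2 = 132·89·56 = 657888; A_2A_3 = 89·56·4 = 19936; A_3A_4 = 56·4·132 = 29568.
Length 3: A_1..A_3: k=1: 0+19936+132·89·4=66928; k=2: 657888+0+132·56·4=687456 → min 66928 | A_2..A_4: k=2: 0+29568+89·56·132=687456; k=3: 19936+0+89·4·132=66928 → min 66928.
Top-level splits: k=1: (A_1..A_1)·(A_2..A_4) → 0+66928+132·89·132 = 1617664; k=2: (A_1..A_2)·(A_3..A_4) → 657888+29568+132·56·132 = 1663200; k=3: (A_1..A_3)·(A_4..A_4) → 66928+0+132·4·132 = 136624.
Best split is after A_3, i.e. k = 3.

3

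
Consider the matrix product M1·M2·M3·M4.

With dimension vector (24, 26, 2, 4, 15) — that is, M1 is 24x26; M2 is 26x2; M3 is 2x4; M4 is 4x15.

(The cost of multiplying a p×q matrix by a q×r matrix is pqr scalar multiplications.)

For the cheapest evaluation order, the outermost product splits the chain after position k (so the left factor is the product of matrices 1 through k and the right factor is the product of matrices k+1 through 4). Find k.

Adjacent pairs: M1M2 = 24·26·2 = 1248; M2M3 = 26·2·4 = 208; M3M4 = 2·4·15 = 120.
Length 3: M1..M3: k=1: 0+208+24·26·4=2704; k=2: 1248+0+24·2·4=1440 → min 1440 | M2..M4: k=2: 0+120+26·2·15=900; k=3: 208+0+26·4·15=1768 → min 900.
Top-level splits: k=1: (M1..M1)·(M2..M4) → 0+900+24·26·15 = 10260; k=2: (M1..M2)·(M3..M4) → 1248+120+24·2·15 = 2088; k=3: (M1..M3)·(M4..M4) → 1440+0+24·4·15 = 2880.
Best split is after M2, i.e. k = 2.

2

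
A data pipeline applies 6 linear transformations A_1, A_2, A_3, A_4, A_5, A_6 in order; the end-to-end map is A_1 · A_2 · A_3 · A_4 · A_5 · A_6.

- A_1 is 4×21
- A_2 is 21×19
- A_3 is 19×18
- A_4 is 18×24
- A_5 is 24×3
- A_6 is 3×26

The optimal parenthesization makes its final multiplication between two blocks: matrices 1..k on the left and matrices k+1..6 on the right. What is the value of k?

5

Adjacent pairs: A_1A_2 = 4·21·19 = 1596; A_2A_3 = 21·19·18 = 7182; A_3A_4 = 19·18·24 = 8208; A_4A_5 = 18·24·3 = 1296; A_5A_6 = 24·3·26 = 1872.
Length 3: A_1..A_3: k=1: 0+7182+4·21·18=8694; k=2: 1596+0+4·19·18=2964 → min 2964 | A_2..A_4: k=2: 0+8208+21·19·24=17784; k=3: 7182+0+21·18·24=16254 → min 16254 | A_3..A_5: k=3: 0+1296+19·18·3=2322; k=4: 8208+0+19·24·3=9576 → min 2322 | A_4..A_6: k=4: 0+1872+18·24·26=13104; k=5: 1296+0+18·3·26=2700 → min 2700.
Length 4: A_1..A_4: k=1: 0+16254+4·21·24=18270; k=2: 1596+8208+4·19·24=11628; k=3: 2964+0+4·18·24=4692 → min 4692 | A_2..A_5: k=2: 0+2322+21·19·3=3519; k=3: 7182+1296+21·18·3=9612; k=4: 16254+0+21·24·3=17766 → min 3519 | A_3..A_6: k=3: 0+2700+19·18·26=11592; k=4: 8208+1872+19·24·26=21936; k=5: 2322+0+19·3·26=3804 → min 3804.
Length 5: A_1..A_5: k=1: 0+3519+4·21·3=3771; k=2: 1596+2322+4·19·3=4146; k=3: 2964+1296+4·18·3=4476; k=4: 4692+0+4·24·3=4980 → min 3771 | A_2..A_6: k=2: 0+3804+21·19·26=14178; k=3: 7182+2700+21·18·26=19710; k=4: 16254+1872+21·24·26=31230; k=5: 3519+0+21·3·26=5157 → min 5157.
Top-level splits: k=1: (A_1..A_1)·(A_2..A_6) → 0+5157+4·21·26 = 7341; k=2: (A_1..A_2)·(A_3..A_6) → 1596+3804+4·19·26 = 7376; k=3: (A_1..A_3)·(A_4..A_6) → 2964+2700+4·18·26 = 7536; k=4: (A_1..A_4)·(A_5..A_6) → 4692+1872+4·24·26 = 9060; k=5: (A_1..A_5)·(A_6..A_6) → 3771+0+4·3·26 = 4083.
Best split is after A_5, i.e. k = 5.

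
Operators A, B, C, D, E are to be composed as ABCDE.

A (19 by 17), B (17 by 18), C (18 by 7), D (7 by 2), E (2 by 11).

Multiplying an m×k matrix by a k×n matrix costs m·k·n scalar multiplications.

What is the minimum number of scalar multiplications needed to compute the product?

1928

Adjacent pairs: AB = 19·17·18 = 5814; BC = 17·18·7 = 2142; CD = 18·7·2 = 252; DE = 7·2·11 = 154.
Length 3: A..C: k=1: 0+2142+19·17·7=4403; k=2: 5814+0+19·18·7=8208 → min 4403 | B..D: k=2: 0+252+17·18·2=864; k=3: 2142+0+17·7·2=2380 → min 864 | C..E: k=3: 0+154+18·7·11=1540; k=4: 252+0+18·2·11=648 → min 648.
Length 4: A..D: k=1: 0+864+19·17·2=1510; k=2: 5814+252+19·18·2=6750; k=3: 4403+0+19·7·2=4669 → min 1510 | B..E: k=2: 0+648+17·18·11=4014; k=3: 2142+154+17·7·11=3605; k=4: 864+0+17·2·11=1238 → min 1238.
Length 5: A..E: k=1: 0+1238+19·17·11=4791; k=2: 5814+648+19·18·11=10224; k=3: 4403+154+19·7·11=6020; k=4: 1510+0+19·2·11=1928 → min 1928.
Optimal order: ((A(B(CD)))E) with cost 1928.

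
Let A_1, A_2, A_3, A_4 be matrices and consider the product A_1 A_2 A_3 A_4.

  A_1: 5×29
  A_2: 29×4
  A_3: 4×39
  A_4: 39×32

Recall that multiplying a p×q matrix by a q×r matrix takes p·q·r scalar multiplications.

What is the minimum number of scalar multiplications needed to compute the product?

Adjacent pairs: A_1A_2 = 5·29·4 = 580; A_2A_3 = 29·4·39 = 4524; A_3A_4 = 4·39·32 = 4992.
Length 3: A_1..A_3: k=1: 0+4524+5·29·39=10179; k=2: 580+0+5·4·39=1360 → min 1360 | A_2..A_4: k=2: 0+4992+29·4·32=8704; k=3: 4524+0+29·39·32=40716 → min 8704.
Length 4: A_1..A_4: k=1: 0+8704+5·29·32=13344; k=2: 580+4992+5·4·32=6212; k=3: 1360+0+5·39·32=7600 → min 6212.
Optimal order: ((A_1 A_2) (A_3 A_4)) with cost 6212.

6212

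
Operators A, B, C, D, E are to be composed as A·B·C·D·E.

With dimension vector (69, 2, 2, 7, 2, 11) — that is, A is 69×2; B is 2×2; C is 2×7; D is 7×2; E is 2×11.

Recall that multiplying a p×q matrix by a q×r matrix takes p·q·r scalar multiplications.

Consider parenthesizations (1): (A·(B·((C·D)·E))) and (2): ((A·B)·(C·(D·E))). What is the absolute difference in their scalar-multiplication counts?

Order (1) = (A·(B·((C·D)·E))): (C·D): 2×7 by 7×2 → 2×2, cost 2·7·2 = 28; ((C·D)·E): 2×2 by 2×11 → 2×11, cost 2·2·11 = 44; cumulative 72; (B·((C·D)·E)): 2×2 by 2×11 → 2×11, cost 2·2·11 = 44; cumulative 116; (A·(B·((C·D)·E))): 69×2 by 2×11 → 69×11, cost 69·2·11 = 1518; cumulative 1634. Total 1634.
Order (2) = ((A·B)·(C·(D·E))): (A·B): 69×2 by 2×2 → 69×2, cost 69·2·2 = 276; (D·E): 7×2 by 2×11 → 7×11, cost 7·2·11 = 154; (C·(D·E)): 2×7 by 7×11 → 2×11, cost 2·7·11 = 154; cumulative 308; ((A·B)·(C·(D·E))): 69×2 by 2×11 → 69×11, cost 69·2·11 = 1518; cumulative 2102. Total 2102.
Difference: |1634 − 2102| = 468.

468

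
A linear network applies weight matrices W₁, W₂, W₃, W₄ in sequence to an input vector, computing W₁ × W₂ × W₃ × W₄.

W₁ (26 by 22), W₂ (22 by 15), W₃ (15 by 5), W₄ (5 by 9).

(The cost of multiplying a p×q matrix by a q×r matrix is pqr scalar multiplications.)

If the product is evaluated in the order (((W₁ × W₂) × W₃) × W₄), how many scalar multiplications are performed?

11700

(W₁ × W₂): 26×22 by 22×15 → 26×15, cost 26·22·15 = 8580
((W₁ × W₂) × W₃): 26×15 by 15×5 → 26×5, cost 26·15·5 = 1950; cumulative 10530
(((W₁ × W₂) × W₃) × W₄): 26×5 by 5×9 → 26×9, cost 26·5·9 = 1170; cumulative 11700
Total: 11700 scalar multiplications.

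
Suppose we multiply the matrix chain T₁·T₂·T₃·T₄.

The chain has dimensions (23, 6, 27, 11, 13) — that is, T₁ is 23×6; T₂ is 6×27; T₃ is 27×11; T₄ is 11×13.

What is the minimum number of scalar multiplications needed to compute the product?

4434

Adjacent pairs: T₁T₂ = 23·6·27 = 3726; T₂T₃ = 6·27·11 = 1782; T₃T₄ = 27·11·13 = 3861.
Length 3: T₁..T₃: k=1: 0+1782+23·6·11=3300; k=2: 3726+0+23·27·11=10557 → min 3300 | T₂..T₄: k=2: 0+3861+6·27·13=5967; k=3: 1782+0+6·11·13=2640 → min 2640.
Length 4: T₁..T₄: k=1: 0+2640+23·6·13=4434; k=2: 3726+3861+23·27·13=15660; k=3: 3300+0+23·11·13=6589 → min 4434.
Optimal order: (T₁·((T₂·T₃)·T₄)) with cost 4434.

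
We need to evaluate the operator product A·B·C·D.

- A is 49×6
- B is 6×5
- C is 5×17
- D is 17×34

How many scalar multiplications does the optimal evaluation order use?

12690

Adjacent pairs: AB = 49·6·5 = 1470; BC = 6·5·17 = 510; CD = 5·17·34 = 2890.
Length 3: A..C: k=1: 0+510+49·6·17=5508; k=2: 1470+0+49·5·17=5635 → min 5508 | B..D: k=2: 0+2890+6·5·34=3910; k=3: 510+0+6·17·34=3978 → min 3910.
Length 4: A..D: k=1: 0+3910+49·6·34=13906; k=2: 1470+2890+49·5·34=12690; k=3: 5508+0+49·17·34=33830 → min 12690.
Optimal order: ((A·B)·(C·D)) with cost 12690.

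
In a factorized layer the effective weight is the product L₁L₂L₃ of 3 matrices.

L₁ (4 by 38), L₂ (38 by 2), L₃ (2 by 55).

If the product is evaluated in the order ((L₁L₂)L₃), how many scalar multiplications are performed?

(L₁L₂): 4×38 by 38×2 → 4×2, cost 4·38·2 = 304
((L₁L₂)L₃): 4×2 by 2×55 → 4×55, cost 4·2·55 = 440; cumulative 744
Total: 744 scalar multiplications.

744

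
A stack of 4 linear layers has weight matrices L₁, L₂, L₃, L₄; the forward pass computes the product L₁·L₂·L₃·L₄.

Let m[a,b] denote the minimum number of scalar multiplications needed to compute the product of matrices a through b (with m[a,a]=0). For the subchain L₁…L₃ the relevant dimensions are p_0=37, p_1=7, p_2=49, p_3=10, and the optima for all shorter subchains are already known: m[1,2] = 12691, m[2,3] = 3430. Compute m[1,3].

6020

m[1,3] = min over k∈[1,2] of m[1,k]+m[k+1,3]+p_{0}·p_k·p_{3}.
k=1: 0 + 3430 + 37·7·10 = 6020; k=2: 12691 + 0 + 37·49·10 = 30821.
Minimum: 6020 at k=1.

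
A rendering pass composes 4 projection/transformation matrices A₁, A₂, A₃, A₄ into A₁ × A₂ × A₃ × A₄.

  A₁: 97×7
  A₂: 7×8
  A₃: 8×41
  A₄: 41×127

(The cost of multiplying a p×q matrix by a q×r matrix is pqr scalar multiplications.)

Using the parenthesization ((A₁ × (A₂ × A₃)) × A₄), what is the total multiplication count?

535214

(A₂ × A₃): 7×8 by 8×41 → 7×41, cost 7·8·41 = 2296
(A₁ × (A₂ × A₃)): 97×7 by 7×41 → 97×41, cost 97·7·41 = 27839; cumulative 30135
((A₁ × (A₂ × A₃)) × A₄): 97×41 by 41×127 → 97×127, cost 97·41·127 = 505079; cumulative 535214
Total: 535214 scalar multiplications.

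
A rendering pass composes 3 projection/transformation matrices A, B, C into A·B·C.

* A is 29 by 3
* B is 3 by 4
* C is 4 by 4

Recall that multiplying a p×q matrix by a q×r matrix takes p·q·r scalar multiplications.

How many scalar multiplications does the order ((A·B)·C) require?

812

(A·B): 29×3 by 3×4 → 29×4, cost 29·3·4 = 348
((A·B)·C): 29×4 by 4×4 → 29×4, cost 29·4·4 = 464; cumulative 812
Total: 812 scalar multiplications.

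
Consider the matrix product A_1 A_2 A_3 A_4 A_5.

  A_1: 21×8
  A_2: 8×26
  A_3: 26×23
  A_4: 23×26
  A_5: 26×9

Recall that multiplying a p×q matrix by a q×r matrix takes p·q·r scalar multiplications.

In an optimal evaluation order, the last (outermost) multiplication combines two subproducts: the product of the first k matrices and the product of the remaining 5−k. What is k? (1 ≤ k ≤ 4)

1

Adjacent pairs: A_1A_2 = 21·8·26 = 4368; A_2A_3 = 8·26·23 = 4784; A_3A_4 = 26·23·26 = 15548; A_4A_5 = 23·26·9 = 5382.
Length 3: A_1..A_3: k=1: 0+4784+21·8·23=8648; k=2: 4368+0+21·26·23=16926 → min 8648 | A_2..A_4: k=2: 0+15548+8·26·26=20956; k=3: 4784+0+8·23·26=9568 → min 9568 | A_3..A_5: k=3: 0+5382+26·23·9=10764; k=4: 15548+0+26·26·9=21632 → min 10764.
Length 4: A_1..A_4: k=1: 0+9568+21·8·26=13936; k=2: 4368+15548+21·26·26=34112; k=3: 8648+0+21·23·26=21206 → min 13936 | A_2..A_5: k=2: 0+10764+8·26·9=12636; k=3: 4784+5382+8·23·9=11822; k=4: 9568+0+8·26·9=11440 → min 11440.
Top-level splits: k=1: (A_1..A_1)·(A_2..A_5) → 0+11440+21·8·9 = 12952; k=2: (A_1..A_2)·(A_3..A_5) → 4368+10764+21·26·9 = 20046; k=3: (A_1..A_3)·(A_4..A_5) → 8648+5382+21·23·9 = 18377; k=4: (A_1..A_4)·(A_5..A_5) → 13936+0+21·26·9 = 18850.
Best split is after A_1, i.e. k = 1.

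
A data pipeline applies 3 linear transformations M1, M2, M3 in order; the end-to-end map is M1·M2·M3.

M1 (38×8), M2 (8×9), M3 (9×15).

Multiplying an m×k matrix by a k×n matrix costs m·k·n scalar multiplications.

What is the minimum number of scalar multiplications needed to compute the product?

5640

Order (M1·(M2·M3)): (M2·M3): 8×9 by 9×15 → 8×15, cost 8·9·15 = 1080; (M1·(M2·M3)): 38×8 by 8×15 → 38×15, cost 38·8·15 = 4560; cumulative 5640. Total 5640.
Order ((M1·M2)·M3): (M1·M2): 38×8 by 8×9 → 38×9, cost 38·8·9 = 2736; ((M1·M2)·M3): 38×9 by 9×15 → 38×15, cost 38·9·15 = 5130; cumulative 7866. Total 7866.
Minimum: 5640.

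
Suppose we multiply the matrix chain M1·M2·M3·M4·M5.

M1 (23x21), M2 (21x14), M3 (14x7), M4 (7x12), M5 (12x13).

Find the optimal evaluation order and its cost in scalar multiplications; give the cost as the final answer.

8624

Adjacent pairs: M1M2 = 23·21·14 = 6762; M2M3 = 21·14·7 = 2058; M3M4 = 14·7·12 = 1176; M4M5 = 7·12·13 = 1092.
Length 3: M1..M3: k=1: 0+2058+23·21·7=5439; k=2: 6762+0+23·14·7=9016 → min 5439 | M2..M4: k=2: 0+1176+21·14·12=4704; k=3: 2058+0+21·7·12=3822 → min 3822 | M3..M5: k=3: 0+1092+14·7·13=2366; k=4: 1176+0+14·12·13=3360 → min 2366.
Length 4: M1..M4: k=1: 0+3822+23·21·12=9618; k=2: 6762+1176+23·14·12=11802; k=3: 5439+0+23·7·12=7371 → min 7371 | M2..M5: k=2: 0+2366+21·14·13=6188; k=3: 2058+1092+21·7·13=5061; k=4: 3822+0+21·12·13=7098 → min 5061.
Length 5: M1..M5: k=1: 0+5061+23·21·13=11340; k=2: 6762+2366+23·14·13=13314; k=3: 5439+1092+23·7·13=8624; k=4: 7371+0+23·12·13=10959 → min 8624.
Optimal parenthesization: ((M1·(M2·M3))·(M4·M5)) with cost 8624.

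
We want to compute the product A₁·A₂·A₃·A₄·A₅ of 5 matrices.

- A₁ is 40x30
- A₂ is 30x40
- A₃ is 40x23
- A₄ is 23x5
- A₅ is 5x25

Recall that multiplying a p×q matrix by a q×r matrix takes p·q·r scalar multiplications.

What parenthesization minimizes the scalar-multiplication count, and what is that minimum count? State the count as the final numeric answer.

Adjacent pairs: A₁A₂ = 40·30·40 = 48000; A₂A₃ = 30·40·23 = 27600; A₃A₄ = 40·23·5 = 4600; A₄A₅ = 23·5·25 = 2875.
Length 3: A₁..A₃: k=1: 0+27600+40·30·23=55200; k=2: 48000+0+40·40·23=84800 → min 55200 | A₂..A₄: k=2: 0+4600+30·40·5=10600; k=3: 27600+0+30·23·5=31050 → min 10600 | A₃..A₅: k=3: 0+2875+40·23·25=25875; k=4: 4600+0+40·5·25=9600 → min 9600.
Length 4: A₁..A₄: k=1: 0+10600+40·30·5=16600; k=2: 48000+4600+40·40·5=60600; k=3: 55200+0+40·23·5=59800 → min 16600 | A₂..A₅: k=2: 0+9600+30·40·25=39600; k=3: 27600+2875+30·23·25=47725; k=4: 10600+0+30·5·25=14350 → min 14350.
Length 5: A₁..A₅: k=1: 0+14350+40·30·25=44350; k=2: 48000+9600+40·40·25=97600; k=3: 55200+2875+40·23·25=81075; k=4: 16600+0+40·5·25=21600 → min 21600.
Optimal parenthesization: ((A₁·(A₂·(A₃·A₄)))·A₅) with cost 21600.

21600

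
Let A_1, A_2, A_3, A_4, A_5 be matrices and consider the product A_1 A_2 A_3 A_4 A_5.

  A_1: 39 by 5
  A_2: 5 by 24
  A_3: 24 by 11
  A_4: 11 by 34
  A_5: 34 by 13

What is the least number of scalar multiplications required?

7935

Adjacent pairs: A_1A_2 = 39·5·24 = 4680; A_2A_3 = 5·24·11 = 1320; A_3A_4 = 24·11·34 = 8976; A_4A_5 = 11·34·13 = 4862.
Length 3: A_1..A_3: k=1: 0+1320+39·5·11=3465; k=2: 4680+0+39·24·11=14976 → min 3465 | A_2..A_4: k=2: 0+8976+5·24·34=13056; k=3: 1320+0+5·11·34=3190 → min 3190 | A_3..A_5: k=3: 0+4862+24·11·13=8294; k=4: 8976+0+24·34·13=19584 → min 8294.
Length 4: A_1..A_4: k=1: 0+3190+39·5·34=9820; k=2: 4680+8976+39·24·34=45480; k=3: 3465+0+39·11·34=18051 → min 9820 | A_2..A_5: k=2: 0+8294+5·24·13=9854; k=3: 1320+4862+5·11·13=6897; k=4: 3190+0+5·34·13=5400 → min 5400.
Length 5: A_1..A_5: k=1: 0+5400+39·5·13=7935; k=2: 4680+8294+39·24·13=25142; k=3: 3465+4862+39·11·13=13904; k=4: 9820+0+39·34·13=27058 → min 7935.
Optimal order: (A_1 (((A_2 A_3) A_4) A_5)) with cost 7935.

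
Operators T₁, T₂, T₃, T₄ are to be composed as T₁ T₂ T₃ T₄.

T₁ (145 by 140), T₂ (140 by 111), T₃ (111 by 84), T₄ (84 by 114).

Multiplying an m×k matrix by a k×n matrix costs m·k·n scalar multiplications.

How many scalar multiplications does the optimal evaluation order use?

4399080

Adjacent pairs: T₁T₂ = 145·140·111 = 2253300; T₂T₃ = 140·111·84 = 1305360; T₃T₄ = 111·84·114 = 1062936.
Length 3: T₁..T₃: k=1: 0+1305360+145·140·84=3010560; k=2: 2253300+0+145·111·84=3605280 → min 3010560 | T₂..T₄: k=2: 0+1062936+140·111·114=2834496; k=3: 1305360+0+140·84·114=2646000 → min 2646000.
Length 4: T₁..T₄: k=1: 0+2646000+145·140·114=4960200; k=2: 2253300+1062936+145·111·114=5151066; k=3: 3010560+0+145·84·114=4399080 → min 4399080.
Optimal order: ((T₁ (T₂ T₃)) T₄) with cost 4399080.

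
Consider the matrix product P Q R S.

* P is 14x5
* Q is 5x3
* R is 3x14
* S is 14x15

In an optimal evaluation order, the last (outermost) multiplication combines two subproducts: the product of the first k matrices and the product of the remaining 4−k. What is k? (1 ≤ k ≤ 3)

2

Adjacent pairs: PQ = 14·5·3 = 210; QR = 5·3·14 = 210; RS = 3·14·15 = 630.
Length 3: P..R: k=1: 0+210+14·5·14=1190; k=2: 210+0+14·3·14=798 → min 798 | Q..S: k=2: 0+630+5·3·15=855; k=3: 210+0+5·14·15=1260 → min 855.
Top-level splits: k=1: (P..P)·(Q..S) → 0+855+14·5·15 = 1905; k=2: (P..Q)·(R..S) → 210+630+14·3·15 = 1470; k=3: (P..R)·(S..S) → 798+0+14·14·15 = 3738.
Best split is after Q, i.e. k = 2.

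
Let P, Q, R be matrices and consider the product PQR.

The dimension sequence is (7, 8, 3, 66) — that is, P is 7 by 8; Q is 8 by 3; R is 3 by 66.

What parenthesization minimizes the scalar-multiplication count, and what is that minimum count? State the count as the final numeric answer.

1554

(P(QR)): cost 5280.
((PQ)R): cost 1554.
Optimal: ((PQ)R) with cost 1554.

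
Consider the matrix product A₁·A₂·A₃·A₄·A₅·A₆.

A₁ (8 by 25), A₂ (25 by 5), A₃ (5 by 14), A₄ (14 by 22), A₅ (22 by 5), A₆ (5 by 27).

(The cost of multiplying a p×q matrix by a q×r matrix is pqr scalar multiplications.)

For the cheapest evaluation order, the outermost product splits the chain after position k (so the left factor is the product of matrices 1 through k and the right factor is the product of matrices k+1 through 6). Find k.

5

Adjacent pairs: A₁A₂ = 8·25·5 = 1000; A₂A₃ = 25·5·14 = 1750; A₃A₄ = 5·14·22 = 1540; A₄A₅ = 14·22·5 = 1540; A₅A₆ = 22·5·27 = 2970.
Length 3: A₁..A₃: k=1: 0+1750+8·25·14=4550; k=2: 1000+0+8·5·14=1560 → min 1560 | A₂..A₄: k=2: 0+1540+25·5·22=4290; k=3: 1750+0+25·14·22=9450 → min 4290 | A₃..A₅: k=3: 0+1540+5·14·5=1890; k=4: 1540+0+5·22·5=2090 → min 1890 | A₄..A₆: k=4: 0+2970+14·22·27=11286; k=5: 1540+0+14·5·27=3430 → min 3430.
Length 4: A₁..A₄: k=1: 0+4290+8·25·22=8690; k=2: 1000+1540+8·5·22=3420; k=3: 1560+0+8·14·22=4024 → min 3420 | A₂..A₅: k=2: 0+1890+25·5·5=2515; k=3: 1750+1540+25·14·5=5040; k=4: 4290+0+25·22·5=7040 → min 2515 | A₃..A₆: k=3: 0+3430+5·14·27=5320; k=4: 1540+2970+5·22·27=7480; k=5: 1890+0+5·5·27=2565 → min 2565.
Length 5: A₁..A₅: k=1: 0+2515+8·25·5=3515; k=2: 1000+1890+8·5·5=3090; k=3: 1560+1540+8·14·5=3660; k=4: 3420+0+8·22·5=4300 → min 3090 | A₂..A₆: k=2: 0+2565+25·5·27=5940; k=3: 1750+3430+25·14·27=14630; k=4: 4290+2970+25·22·27=22110; k=5: 2515+0+25·5·27=5890 → min 5890.
Top-level splits: k=1: (A₁..A₁)·(A₂..A₆) → 0+5890+8·25·27 = 11290; k=2: (A₁..A₂)·(A₃..A₆) → 1000+2565+8·5·27 = 4645; k=3: (A₁..A₃)·(A₄..A₆) → 1560+3430+8·14·27 = 8014; k=4: (A₁..A₄)·(A₅..A₆) → 3420+2970+8·22·27 = 11142; k=5: (A₁..A₅)·(A₆..A₆) → 3090+0+8·5·27 = 4170.
Best split is after A₅, i.e. k = 5.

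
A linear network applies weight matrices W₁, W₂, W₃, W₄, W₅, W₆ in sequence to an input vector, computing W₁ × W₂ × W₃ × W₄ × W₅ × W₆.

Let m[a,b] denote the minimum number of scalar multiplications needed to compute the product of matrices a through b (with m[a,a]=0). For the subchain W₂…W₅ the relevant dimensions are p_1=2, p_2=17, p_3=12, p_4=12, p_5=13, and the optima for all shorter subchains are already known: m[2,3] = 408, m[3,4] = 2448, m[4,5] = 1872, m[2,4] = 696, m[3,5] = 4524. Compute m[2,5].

1008

m[2,5] = min over k∈[2,4] of m[2,k]+m[k+1,5]+p_{1}·p_k·p_{5}.
k=2: 0 + 4524 + 2·17·13 = 4966; k=3: 408 + 1872 + 2·12·13 = 2592; k=4: 696 + 0 + 2·12·13 = 1008.
Minimum: 1008 at k=4.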